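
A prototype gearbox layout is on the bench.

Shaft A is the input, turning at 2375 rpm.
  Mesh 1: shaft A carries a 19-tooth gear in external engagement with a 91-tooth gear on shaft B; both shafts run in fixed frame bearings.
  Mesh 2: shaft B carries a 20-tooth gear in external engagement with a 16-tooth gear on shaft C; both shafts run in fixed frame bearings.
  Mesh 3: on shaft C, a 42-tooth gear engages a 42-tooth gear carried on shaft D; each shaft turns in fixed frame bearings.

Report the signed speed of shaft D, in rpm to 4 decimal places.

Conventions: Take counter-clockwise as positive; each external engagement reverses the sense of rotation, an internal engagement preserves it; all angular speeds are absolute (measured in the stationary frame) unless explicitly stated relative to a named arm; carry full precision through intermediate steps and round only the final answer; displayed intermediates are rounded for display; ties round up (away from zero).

class = fixed-axis compound train [3 meshes; 3 ratios multiply, 3 sense flips]
mesh 1 [19T→91T]: ω = 2375.0000×19/91 = 495.8791 rpm, sense flips to −
mesh 2 [20T→16T]: ω = 495.8791×20/16 = 619.8489 rpm, sense flips to +
mesh 3 [42T→42T]: ω = 619.8489×42/42 = 619.8489 rpm, sense flips to −
signed output speed = -619.8489 rpm

-619.8489 rpm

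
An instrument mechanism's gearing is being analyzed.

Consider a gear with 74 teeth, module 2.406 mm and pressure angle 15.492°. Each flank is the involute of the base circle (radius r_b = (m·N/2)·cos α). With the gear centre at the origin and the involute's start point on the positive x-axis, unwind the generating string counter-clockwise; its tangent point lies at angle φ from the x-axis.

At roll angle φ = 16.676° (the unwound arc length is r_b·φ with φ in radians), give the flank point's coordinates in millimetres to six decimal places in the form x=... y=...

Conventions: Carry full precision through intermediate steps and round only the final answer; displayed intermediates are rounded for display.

x=89.344609 y=0.699081

single-mesh involute tooth geometry (74T wheel at module 2.406)
pitch radius r_p = m·N/2 = 2.406·74/2 = 89.022000
base radius r_b = r_p·cos α = 89.022000·cos 15.492° = 85.787631
roll angle φ = 16.676° = 0.29105111 rad
x = r_b·(cos φ + φ·sin φ) = 89.344609
y = r_b·(sin φ − φ·cos φ) = 0.699081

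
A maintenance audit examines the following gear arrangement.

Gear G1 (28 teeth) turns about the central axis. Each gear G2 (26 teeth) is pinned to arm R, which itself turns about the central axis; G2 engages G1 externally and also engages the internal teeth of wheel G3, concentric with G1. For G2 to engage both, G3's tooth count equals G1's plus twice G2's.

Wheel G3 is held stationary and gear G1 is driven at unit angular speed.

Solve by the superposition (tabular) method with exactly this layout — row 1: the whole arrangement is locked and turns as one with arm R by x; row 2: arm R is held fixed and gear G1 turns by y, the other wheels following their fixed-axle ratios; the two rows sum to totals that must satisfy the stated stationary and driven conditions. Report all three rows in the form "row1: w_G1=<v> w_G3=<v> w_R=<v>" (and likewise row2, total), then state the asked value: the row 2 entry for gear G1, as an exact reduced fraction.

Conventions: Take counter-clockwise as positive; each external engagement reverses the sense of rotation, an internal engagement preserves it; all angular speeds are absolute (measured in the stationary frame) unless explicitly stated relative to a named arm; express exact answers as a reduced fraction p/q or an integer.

row1: w_G1=7/27 w_G3=7/27 w_R=7/27
row2: w_G1=20/27 w_G3=-7/27 w_R=0
total: w_G1=1 w_G3=0 w_R=7/27
asked value: 20/27

recognized (axles ride arm R): planetary set, 28/26/80 teeth
superposition row 1 [locked train]: every member turns x
row 2 (arm held, sun turns y): ω_ring = −(28/80)·y, ω_arm = 0
boundary: total ω_ring = x − (28/80)·y = 0 and total ω_sun = x + y = 1  ⇒  y = 20/27, x = 7/27
row 2 ring = −(28/80)·20/27 = -7/27
totals (row 1 + row 2): sun 7/27 + 20/27 = 1, ring 7/27 + (-7/27) = 0, arm 7/27 + 0 = 7/27
asked cell (row2, sun) = 20/27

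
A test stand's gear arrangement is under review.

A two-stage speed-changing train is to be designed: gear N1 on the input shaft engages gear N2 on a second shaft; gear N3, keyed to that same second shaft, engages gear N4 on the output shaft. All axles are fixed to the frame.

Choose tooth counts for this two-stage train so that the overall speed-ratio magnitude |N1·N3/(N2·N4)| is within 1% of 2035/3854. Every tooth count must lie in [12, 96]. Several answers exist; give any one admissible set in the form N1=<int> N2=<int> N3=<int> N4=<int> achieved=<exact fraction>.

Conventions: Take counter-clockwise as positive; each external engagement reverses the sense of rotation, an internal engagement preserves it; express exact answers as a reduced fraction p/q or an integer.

N1=37 N2=41 N3=55 N4=94 achieved=2035/3854

class = fixed-axis compound train [2-stage, 2035/3854 wanted]
target = 2035/3854 in lowest terms: an exact hit needs N1·N3 = k·2035 and N2·N4 = k·3854 for one integer k, every count in [12, 96]; additionally prefer no 1:1 stage (N1 ≠ N2, N3 ≠ N4)
k = 1: N1·N3 = 2035 = 37·55, N2·N4 = 3854 = 41·94
achieved = 37·55/(41·94) = 2035/3854; |achieved − target| = 0 ≤ 407/77080 ✓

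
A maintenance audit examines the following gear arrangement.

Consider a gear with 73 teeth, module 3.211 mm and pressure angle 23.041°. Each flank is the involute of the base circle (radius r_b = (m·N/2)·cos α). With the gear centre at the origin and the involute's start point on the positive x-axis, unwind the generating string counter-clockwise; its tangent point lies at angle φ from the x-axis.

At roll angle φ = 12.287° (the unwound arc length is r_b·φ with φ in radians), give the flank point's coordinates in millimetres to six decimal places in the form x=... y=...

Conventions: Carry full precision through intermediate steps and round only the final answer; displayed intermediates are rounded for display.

topology: single-mesh involute geometry — m = 3.211, N = 73
pitch radius r_p = m·N/2 = 3.211·73/2 = 117.201500
base radius r_b = r_p·cos α = 117.201500·cos 23.041° = 107.851752
roll angle φ = 12.287° = 0.21444861 rad
x = r_b·(cos φ + φ·sin φ) = 110.303267
y = r_b·(sin φ − φ·cos φ) = 0.352921

x=110.303267 y=0.352921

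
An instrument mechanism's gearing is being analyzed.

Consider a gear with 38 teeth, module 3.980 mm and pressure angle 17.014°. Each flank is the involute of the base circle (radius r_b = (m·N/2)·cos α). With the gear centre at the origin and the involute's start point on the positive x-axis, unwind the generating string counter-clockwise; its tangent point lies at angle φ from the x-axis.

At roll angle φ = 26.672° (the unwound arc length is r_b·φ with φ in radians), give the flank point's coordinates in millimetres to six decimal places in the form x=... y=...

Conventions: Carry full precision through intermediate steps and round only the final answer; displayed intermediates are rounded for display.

topology: single-mesh involute geometry — m = 3.980, N = 38
pitch radius r_p = m·N/2 = 3.980·38/2 = 75.620000
base radius r_b = r_p·cos α = 75.620000·cos 17.014° = 72.310361
roll angle φ = 26.672° = 0.46551422 rad
x = r_b·(cos φ + φ·sin φ) = 79.725932
y = r_b·(sin φ − φ·cos φ) = 2.379236

x=79.725932 y=2.379236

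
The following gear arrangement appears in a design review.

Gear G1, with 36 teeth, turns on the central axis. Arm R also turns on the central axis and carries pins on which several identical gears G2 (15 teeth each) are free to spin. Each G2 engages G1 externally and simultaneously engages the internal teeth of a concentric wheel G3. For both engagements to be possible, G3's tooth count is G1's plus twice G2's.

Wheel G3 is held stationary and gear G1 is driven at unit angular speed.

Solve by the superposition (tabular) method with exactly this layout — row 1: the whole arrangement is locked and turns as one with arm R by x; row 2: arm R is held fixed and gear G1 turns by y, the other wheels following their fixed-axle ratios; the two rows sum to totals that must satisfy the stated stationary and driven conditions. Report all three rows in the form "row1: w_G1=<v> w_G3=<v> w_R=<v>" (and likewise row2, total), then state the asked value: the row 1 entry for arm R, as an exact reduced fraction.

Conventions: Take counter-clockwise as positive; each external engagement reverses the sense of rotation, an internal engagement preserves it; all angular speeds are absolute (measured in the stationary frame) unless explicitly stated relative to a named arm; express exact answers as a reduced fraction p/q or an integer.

planetary set (36T centre, 15T on arm, 66T internal) — Willis relation
row 1 — lock + rotate with arm: ω_sun = ω_ring = ω_arm = x
superposition row 2 [arm held]: sun y, ring −(36/66)·y, arm 0
boundary: total ω_ring = x − (36/66)·y = 0 and total ω_sun = x + y = 1  ⇒  y = 11/17, x = 6/17
row 2 ring = −(36/66)·11/17 = -6/17
totals (row 1 + row 2): sun 6/17 + 11/17 = 1, ring 6/17 + (-6/17) = 0, arm 6/17 + 0 = 6/17
asked cell (row1, arm) = 6/17

row1: w_G1=6/17 w_G3=6/17 w_R=6/17
row2: w_G1=11/17 w_G3=-6/17 w_R=0
total: w_G1=1 w_G3=0 w_R=6/17
asked value: 6/17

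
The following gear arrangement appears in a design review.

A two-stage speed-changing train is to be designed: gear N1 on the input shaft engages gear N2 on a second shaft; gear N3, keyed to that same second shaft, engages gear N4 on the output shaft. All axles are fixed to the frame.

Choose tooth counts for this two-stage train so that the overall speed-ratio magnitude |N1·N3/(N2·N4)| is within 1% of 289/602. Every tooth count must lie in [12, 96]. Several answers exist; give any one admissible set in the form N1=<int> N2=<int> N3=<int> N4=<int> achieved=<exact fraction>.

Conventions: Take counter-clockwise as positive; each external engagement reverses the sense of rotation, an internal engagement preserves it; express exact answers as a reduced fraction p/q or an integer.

topology: fixed-axis compound train — 2 stages, target 289/602
target = 289/602 in lowest terms: an exact hit needs N1·N3 = k·289 and N2·N4 = k·602 for one integer k, every count in [12, 96]; additionally prefer no 1:1 stage (N1 ≠ N2, N3 ≠ N4)
k = 1: N1·N3 = 289 = 17·17, N2·N4 = 602 = 14·43
achieved = 17·17/(14·43) = 289/602; |achieved − target| = 0 ≤ 289/60200 ✓

N1=17 N2=14 N3=17 N4=43 achieved=289/602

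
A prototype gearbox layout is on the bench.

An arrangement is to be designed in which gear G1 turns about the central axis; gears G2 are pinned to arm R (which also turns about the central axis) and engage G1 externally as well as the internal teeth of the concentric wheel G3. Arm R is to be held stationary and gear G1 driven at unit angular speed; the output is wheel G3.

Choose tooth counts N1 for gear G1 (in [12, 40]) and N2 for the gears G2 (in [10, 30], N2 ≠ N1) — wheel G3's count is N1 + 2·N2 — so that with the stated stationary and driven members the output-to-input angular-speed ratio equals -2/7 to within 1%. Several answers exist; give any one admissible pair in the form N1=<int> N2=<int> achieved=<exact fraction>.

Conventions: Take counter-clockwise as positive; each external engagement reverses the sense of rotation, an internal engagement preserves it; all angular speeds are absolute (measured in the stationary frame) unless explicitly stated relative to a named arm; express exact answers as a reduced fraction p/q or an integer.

N1=12 N2=15 achieved=-2/7

class = planetary set [ratio -2/7 wanted; Willis about the carrier]
Willis with ω_arm = 0: ω_ring/ω_sun = −N1/N3; set equal to -2/7  ⇒  N3/N1 = −1/(-2/7) = 7/2
N3 = N1 + 2·N2  ⇒  N2/N1 = (N3/N1 − 1)/2 = (7/2 − 1)/2 = 5/4
smallest multiple with N1 ≥ 12 and N2 ≥ 10: k = 3  ⇒  N1 = 3·4 = 12, N2 = 3·5 = 15 (N1 ≤ 40, N2 ≤ 30, N2 ≠ N1 ✓), N3 = 12 + 2·15 = 42
check: −N1/N3 with N1 = 12, N3 = 42 gives -2/7; |achieved − target| = 0 ≤ 1/350 ✓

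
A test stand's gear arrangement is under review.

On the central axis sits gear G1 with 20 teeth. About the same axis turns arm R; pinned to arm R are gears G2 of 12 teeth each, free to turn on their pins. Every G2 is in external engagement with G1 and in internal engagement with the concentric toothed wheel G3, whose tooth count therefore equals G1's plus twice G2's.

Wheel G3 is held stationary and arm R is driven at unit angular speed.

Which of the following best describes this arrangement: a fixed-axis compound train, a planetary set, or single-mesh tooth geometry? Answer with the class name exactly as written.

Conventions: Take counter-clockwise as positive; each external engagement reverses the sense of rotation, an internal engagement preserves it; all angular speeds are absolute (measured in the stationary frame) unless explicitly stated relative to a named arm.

planetary set

class = planetary set [G3 = 20+2·12 = 44; Willis about the carrier]
classification: planetary set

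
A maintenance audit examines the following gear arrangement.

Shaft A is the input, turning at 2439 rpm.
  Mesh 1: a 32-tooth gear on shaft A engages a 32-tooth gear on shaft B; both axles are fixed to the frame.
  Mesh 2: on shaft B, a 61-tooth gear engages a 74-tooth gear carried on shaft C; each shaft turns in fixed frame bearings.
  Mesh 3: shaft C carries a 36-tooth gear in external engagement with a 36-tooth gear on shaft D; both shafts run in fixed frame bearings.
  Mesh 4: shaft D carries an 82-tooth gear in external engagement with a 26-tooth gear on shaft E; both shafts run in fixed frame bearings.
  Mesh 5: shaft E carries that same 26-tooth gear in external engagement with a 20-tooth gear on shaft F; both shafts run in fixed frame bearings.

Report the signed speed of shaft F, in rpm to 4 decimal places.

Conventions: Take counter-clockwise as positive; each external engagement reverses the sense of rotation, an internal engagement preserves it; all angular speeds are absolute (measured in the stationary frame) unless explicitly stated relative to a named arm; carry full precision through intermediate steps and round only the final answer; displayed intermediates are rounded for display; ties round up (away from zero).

-8243.1608 rpm

5-mesh fixed-axis compound train (all bearings frame-fixed)
mesh 1 [32T→32T]: ω = 2439.0000×32/32 = 2439.0000 rpm, sense flips to −
mesh 2 [61T→74T]: ω = 2439.0000×61/74 = 2010.5270 rpm, sense flips to +
mesh 3 [36T→36T]: ω = 2010.5270×36/36 = 2010.5270 rpm, sense flips to −
mesh 4 [82T→26T]: ω = 2010.5270×82/26 = 6340.8929 rpm, sense flips to +
mesh 5 [26T→20T]: ω = 6340.8929×26/20 = 8243.1608 rpm, sense flips to −
signed output speed = -8243.1608 rpm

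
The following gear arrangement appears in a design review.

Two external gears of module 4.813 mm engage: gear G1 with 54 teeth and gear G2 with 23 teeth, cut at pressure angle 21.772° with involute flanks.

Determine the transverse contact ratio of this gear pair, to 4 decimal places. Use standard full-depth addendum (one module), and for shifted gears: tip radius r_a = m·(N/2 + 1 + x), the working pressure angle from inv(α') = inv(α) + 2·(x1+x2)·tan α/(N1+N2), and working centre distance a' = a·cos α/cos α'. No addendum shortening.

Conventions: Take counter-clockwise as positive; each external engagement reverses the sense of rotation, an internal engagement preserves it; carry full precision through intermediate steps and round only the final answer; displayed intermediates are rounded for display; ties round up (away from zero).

topology: single-mesh involute geometry — m = 4.813, 54T/23T pair
base radii: r_b1 = 120.681231, r_b2 = 51.401265
tip radii: r_a1 = 134.764000, r_a2 = 60.162500
no profile shift: α' = α, a' = a
action lengths: √(r_a1²−r_b1²) = 59.978130, √(r_a2²−r_b2²) = 31.263978
base pitch p_b = π·m·cos α = 14.041899
CR = (59.978130 + 31.263978 − 185.300500·sin 21.77200°)/14.041899 = 1.603170
contact ratio ≈ 1.6032

1.6032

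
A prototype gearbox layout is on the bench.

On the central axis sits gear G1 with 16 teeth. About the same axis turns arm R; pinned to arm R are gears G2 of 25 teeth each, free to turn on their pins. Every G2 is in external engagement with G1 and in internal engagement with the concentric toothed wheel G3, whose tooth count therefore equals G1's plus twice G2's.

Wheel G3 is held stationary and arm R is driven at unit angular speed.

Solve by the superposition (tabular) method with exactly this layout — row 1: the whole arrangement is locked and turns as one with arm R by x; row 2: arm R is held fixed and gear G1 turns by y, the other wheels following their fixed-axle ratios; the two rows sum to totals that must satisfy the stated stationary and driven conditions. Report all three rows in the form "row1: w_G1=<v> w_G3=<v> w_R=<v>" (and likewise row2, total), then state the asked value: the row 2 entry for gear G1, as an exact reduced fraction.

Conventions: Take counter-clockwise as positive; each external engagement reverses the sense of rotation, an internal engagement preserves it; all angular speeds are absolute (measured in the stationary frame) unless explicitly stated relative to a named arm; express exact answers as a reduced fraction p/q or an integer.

class = planetary set [G3 = 16+2·25 = 66; Willis about the carrier]
row 1 (train locked, turned with arm): all members turn x
row 2 (arm held, sun turns y): ω_ring = −(16/66)·y, ω_arm = 0
boundary: total ω_ring = x − (16/66)·y = 0 and total ω_arm = x = 1  ⇒  y = 33/8, x = 1
row 2 ring = −(16/66)·33/8 = -1
totals (row 1 + row 2): sun 1 + 33/8 = 41/8, ring 1 + (-1) = 0, arm 1 + 0 = 1
asked cell (row2, sun) = 33/8

row1: w_G1=1 w_G3=1 w_R=1
row2: w_G1=33/8 w_G3=-1 w_R=0
total: w_G1=41/8 w_G3=0 w_R=1
asked value: 33/8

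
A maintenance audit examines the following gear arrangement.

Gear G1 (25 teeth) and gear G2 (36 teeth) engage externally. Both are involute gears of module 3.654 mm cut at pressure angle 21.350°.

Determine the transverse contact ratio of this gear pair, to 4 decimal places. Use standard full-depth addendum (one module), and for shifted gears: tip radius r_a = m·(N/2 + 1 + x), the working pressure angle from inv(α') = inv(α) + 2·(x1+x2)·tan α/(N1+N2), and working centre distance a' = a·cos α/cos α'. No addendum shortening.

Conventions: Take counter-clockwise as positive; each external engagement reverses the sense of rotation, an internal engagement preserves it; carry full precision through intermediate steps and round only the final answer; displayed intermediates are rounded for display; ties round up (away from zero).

1.5966

single-mesh involute tooth geometry (25T engaging 36T at module 3.654)
base radii: r_b1 = 42.540502, r_b2 = 61.258323
tip radii: r_a1 = 49.329000, r_a2 = 69.426000
no profile shift: α' = α, a' = a
action lengths: √(r_a1²−r_b1²) = 24.973104, √(r_a2²−r_b2²) = 32.670895
base pitch p_b = π·m·cos α = 10.691594
CR = (24.973104 + 32.670895 − 111.447000·sin 21.35000°)/10.691594 = 1.596595
contact ratio ≈ 1.5966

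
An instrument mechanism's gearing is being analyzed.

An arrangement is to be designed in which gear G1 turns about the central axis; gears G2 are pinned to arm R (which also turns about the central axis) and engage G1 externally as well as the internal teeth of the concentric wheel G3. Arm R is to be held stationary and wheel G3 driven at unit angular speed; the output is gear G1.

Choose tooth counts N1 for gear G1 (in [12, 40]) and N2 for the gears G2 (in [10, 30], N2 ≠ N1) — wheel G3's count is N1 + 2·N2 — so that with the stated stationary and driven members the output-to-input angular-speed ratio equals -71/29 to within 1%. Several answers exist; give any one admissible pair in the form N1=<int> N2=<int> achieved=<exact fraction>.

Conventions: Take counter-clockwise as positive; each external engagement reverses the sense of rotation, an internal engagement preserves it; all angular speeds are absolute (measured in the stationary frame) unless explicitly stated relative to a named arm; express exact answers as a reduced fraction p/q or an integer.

N1=29 N2=21 achieved=-71/29

class = planetary set [ratio -71/29 wanted; Willis about the carrier]
Willis with ω_arm = 0: ω_sun/ω_ring = −N3/N1; set equal to -71/29  ⇒  N3/N1 = −(-71/29) = 71/29
N3 = N1 + 2·N2  ⇒  N2/N1 = (N3/N1 − 1)/2 = (71/29 − 1)/2 = 21/29
smallest multiple with N1 ≥ 12 and N2 ≥ 10: k = 1  ⇒  N1 = 1·29 = 29, N2 = 1·21 = 21 (N1 ≤ 40, N2 ≤ 30, N2 ≠ N1 ✓), N3 = 29 + 2·21 = 71
check: −N3/N1 with N1 = 29, N3 = 71 gives -71/29; |achieved − target| = 0 ≤ 71/2900 ✓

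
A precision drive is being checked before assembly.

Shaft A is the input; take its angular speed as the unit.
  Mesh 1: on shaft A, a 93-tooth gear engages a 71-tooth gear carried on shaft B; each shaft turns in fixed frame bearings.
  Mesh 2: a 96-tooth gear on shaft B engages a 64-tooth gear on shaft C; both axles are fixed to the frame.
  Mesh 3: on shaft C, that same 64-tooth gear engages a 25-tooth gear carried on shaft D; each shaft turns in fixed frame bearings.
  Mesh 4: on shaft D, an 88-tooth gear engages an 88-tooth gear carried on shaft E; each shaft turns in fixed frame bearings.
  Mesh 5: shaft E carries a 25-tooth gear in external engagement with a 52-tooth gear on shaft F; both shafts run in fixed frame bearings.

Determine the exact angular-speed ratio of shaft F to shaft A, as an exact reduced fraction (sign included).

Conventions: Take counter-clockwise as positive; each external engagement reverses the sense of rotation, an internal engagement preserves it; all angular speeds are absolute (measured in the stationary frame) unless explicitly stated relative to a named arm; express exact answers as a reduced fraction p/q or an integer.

class = fixed-axis compound train [5 meshes; 5 ratios multiply, 5 sense flips]
mesh 1 [93T→71T]: running ratio 93/71, sense −
mesh 2 [96T→64T]: running ratio 279/142, sense +
mesh 3 [64T→25T]: running ratio 8928/1775, sense −
mesh 4 [88T→88T]: running ratio 8928/1775, sense +
mesh 5 [25T→52T]: running ratio 2232/923, sense −
ω_out/ω_in = -2232/923

-2232/923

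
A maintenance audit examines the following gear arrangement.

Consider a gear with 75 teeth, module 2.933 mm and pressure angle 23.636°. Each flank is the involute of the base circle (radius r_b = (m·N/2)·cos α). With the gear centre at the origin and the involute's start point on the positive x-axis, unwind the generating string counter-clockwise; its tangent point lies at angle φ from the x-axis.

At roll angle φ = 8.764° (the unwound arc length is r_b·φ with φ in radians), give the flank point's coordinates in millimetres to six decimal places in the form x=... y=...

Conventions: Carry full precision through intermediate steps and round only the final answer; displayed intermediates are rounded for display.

topology: single-mesh involute geometry — m = 2.933, N = 75
pitch radius r_p = m·N/2 = 2.933·75/2 = 109.987500
base radius r_b = r_p·cos α = 109.987500·cos 23.636° = 100.760759
roll angle φ = 8.764° = 0.15296066 rad
x = r_b·(cos φ + φ·sin φ) = 101.932621
y = r_b·(sin φ − φ·cos φ) = 0.119920

x=101.932621 y=0.119920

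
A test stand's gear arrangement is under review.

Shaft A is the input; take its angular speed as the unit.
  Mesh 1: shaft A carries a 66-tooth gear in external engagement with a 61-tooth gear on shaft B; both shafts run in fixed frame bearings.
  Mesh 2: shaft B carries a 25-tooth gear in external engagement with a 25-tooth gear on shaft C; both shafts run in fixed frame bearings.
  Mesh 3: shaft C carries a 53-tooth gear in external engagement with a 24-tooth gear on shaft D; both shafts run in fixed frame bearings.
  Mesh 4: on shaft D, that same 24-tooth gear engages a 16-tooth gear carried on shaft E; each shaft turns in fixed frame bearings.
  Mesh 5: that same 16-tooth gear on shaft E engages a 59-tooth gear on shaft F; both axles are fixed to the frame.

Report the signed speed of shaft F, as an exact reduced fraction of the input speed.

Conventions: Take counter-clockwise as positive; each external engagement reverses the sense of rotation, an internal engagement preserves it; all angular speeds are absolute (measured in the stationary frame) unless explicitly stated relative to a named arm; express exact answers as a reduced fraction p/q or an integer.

-3498/3599

5-mesh fixed-axis compound train (all bearings frame-fixed)
mesh 1 [66T→61T]: |ω|/ω_in = 1×66/61 = 66/61, sense flips to −
mesh 2 [25T→25T]: |ω|/ω_in = (66/61)×25/25 = 66/61, sense flips to +
mesh 3 [53T→24T]: |ω|/ω_in = (66/61)×53/24 = 583/244, sense flips to −
mesh 4 [24T→16T]: |ω|/ω_in = (583/244)×24/16 = 1749/488, sense flips to +
mesh 5 [16T→59T]: |ω|/ω_in = (1749/488)×16/59 = 3498/3599, sense flips to −
signed output speed (× input speed) = -3498/3599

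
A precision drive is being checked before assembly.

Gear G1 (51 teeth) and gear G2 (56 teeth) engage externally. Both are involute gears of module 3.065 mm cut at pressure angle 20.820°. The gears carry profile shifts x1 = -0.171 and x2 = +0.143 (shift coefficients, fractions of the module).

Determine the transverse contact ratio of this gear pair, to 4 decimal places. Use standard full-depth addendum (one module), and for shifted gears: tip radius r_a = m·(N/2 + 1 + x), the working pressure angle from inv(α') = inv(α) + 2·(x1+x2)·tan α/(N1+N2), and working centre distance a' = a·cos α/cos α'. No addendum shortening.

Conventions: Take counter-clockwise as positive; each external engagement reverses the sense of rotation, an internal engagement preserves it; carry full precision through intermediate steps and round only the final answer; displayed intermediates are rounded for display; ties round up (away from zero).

class = single-mesh tooth geometry [involute pair 51T × 56T, m = 3.065]
base radii: r_b1 = 73.053945, r_b2 = 80.216097
tip radii: r_a1 = 80.698385, r_a2 = 89.323295
inv(α') = inv(20.820°) + 2·(-0.171+0.143)·tan α/(51+56) = 0.01668729  ⇒  α' = 20.74081°
a' = a·cos α / cos α' = 163.9775·cos 20.820°/cos 20.74081° = 163.891524
action lengths: √(r_a1²−r_b1²) = 34.283384, √(r_a2²−r_b2²) = 39.294132
base pitch p_b = π·m·cos α = 9.000225
CR = (34.283384 + 39.294132 − 163.891524·sin 20.74081°)/9.000225 = 1.726267
contact ratio ≈ 1.7263

1.7263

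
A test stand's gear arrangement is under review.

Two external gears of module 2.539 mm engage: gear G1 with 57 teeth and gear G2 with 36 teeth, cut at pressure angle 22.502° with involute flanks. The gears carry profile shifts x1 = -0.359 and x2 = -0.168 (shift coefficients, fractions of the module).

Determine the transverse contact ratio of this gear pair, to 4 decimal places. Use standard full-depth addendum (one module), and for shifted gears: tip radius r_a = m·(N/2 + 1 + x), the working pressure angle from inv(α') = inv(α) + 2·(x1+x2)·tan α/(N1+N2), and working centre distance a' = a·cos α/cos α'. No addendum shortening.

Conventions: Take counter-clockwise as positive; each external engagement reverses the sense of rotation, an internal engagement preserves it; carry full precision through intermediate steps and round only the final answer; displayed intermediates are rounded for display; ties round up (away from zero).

1.7258

single-mesh involute tooth geometry (57T engaging 36T at module 2.539)
base radii: r_b1 = 66.852342, r_b2 = 42.222532
tip radii: r_a1 = 73.988999, r_a2 = 47.814448
inv(α') = inv(22.502°) + 2·(-0.359-0.168)·tan α/(57+36) = 0.01682559  ⇒  α' = 20.79591°
a' = a·cos α / cos α' = 118.0635·cos 22.502°/cos 20.79591° = 116.676211
action lengths: √(r_a1²−r_b1²) = 31.703885, √(r_a2²−r_b2²) = 22.438343
base pitch p_b = π·m·cos α = 7.369222
CR = (31.703885 + 22.438343 − 116.676211·sin 20.79591°)/7.369222 = 1.725756
contact ratio ≈ 1.7258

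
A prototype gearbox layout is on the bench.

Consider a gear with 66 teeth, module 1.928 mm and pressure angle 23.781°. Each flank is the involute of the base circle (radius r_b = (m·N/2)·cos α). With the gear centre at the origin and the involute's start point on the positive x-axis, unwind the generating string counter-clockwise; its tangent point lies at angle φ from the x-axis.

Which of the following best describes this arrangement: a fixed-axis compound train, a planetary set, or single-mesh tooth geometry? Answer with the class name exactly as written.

single-mesh tooth geometry

class = single-mesh tooth geometry [base-circle involute, m = 1.928, 66T]
classification: single-mesh tooth geometry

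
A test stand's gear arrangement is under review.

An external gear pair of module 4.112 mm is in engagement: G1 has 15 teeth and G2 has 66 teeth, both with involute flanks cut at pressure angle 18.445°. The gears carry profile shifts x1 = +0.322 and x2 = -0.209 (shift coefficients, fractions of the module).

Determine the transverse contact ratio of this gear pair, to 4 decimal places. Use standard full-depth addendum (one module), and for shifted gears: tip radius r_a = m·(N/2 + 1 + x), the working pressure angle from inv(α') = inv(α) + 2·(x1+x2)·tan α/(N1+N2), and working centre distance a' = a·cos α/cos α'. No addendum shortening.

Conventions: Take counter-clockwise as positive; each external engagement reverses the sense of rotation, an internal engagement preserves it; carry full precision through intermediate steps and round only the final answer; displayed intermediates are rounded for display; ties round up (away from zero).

1.6024

recognized (one external pair, fixed centres): single-mesh tooth geometry, m = 4.112, N1 = 15, N2 = 66
base radii: r_b1 = 29.255682, r_b2 = 128.724999
tip radii: r_a1 = 36.276064, r_a2 = 138.948592
inv(α') = inv(18.445°) + 2·(+0.322-0.209)·tan α/(15+66) = 0.01253287  ⇒  α' = 18.91151°
a' = a·cos α / cos α' = 166.5360·cos 18.445°/cos 18.91151° = 166.995031
action lengths: √(r_a1²−r_b1²) = 21.448961, √(r_a2²−r_b2²) = 52.312387
base pitch p_b = π·m·cos α = 12.254591
CR = (21.448961 + 52.312387 − 166.995031·sin 18.91151°)/12.254591 = 1.602420
contact ratio ≈ 1.6024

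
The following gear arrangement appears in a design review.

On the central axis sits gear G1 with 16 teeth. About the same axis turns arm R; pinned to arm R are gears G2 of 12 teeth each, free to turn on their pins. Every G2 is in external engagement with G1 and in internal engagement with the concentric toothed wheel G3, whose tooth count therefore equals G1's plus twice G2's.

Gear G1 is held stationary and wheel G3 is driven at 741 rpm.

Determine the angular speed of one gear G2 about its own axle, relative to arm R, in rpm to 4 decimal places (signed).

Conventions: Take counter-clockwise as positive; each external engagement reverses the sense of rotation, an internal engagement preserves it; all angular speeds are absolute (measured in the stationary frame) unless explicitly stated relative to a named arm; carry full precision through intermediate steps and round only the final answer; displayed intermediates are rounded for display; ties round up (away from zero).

+705.7143 rpm

planetary set (16T centre, 12T on arm, 40T internal) — Willis relation
normalise by the input: solve with ω_ring = 1, then scale by 741 rpm
ring teeth: 16 + 2·12 = 40
16(ω_sun−ω_arm) = −40(ω_ring−ω_arm),  ω_sun = 0, ω_ring = 1
16(0−ω_arm) = −40(1−ω_arm)  ⇒  56·ω_arm = 40  ⇒  ω_arm = 5/7
sun–planet mesh: 16·(0−5/7) = −12·(ω_p−ω_arm)  ⇒  ω_p−ω_arm = 20/21
scale: ω_p−ω_arm = 20/21 × 741 rpm = +705.7143 rpm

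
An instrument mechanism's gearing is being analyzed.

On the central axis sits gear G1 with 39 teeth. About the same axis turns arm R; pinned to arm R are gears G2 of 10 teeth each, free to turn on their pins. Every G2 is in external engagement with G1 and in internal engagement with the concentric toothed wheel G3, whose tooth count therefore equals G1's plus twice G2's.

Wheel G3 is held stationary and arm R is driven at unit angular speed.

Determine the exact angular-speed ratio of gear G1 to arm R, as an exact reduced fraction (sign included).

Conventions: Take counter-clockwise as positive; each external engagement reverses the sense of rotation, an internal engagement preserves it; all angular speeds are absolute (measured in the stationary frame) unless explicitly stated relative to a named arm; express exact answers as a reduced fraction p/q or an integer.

98/39

planetary set (39T centre, 10T on arm, 59T internal) — Willis relation
ring teeth: 39 + 2·10 = 59
39(ω_sun−ω_arm) = −59(ω_ring−ω_arm),  ω_ring = 0, ω_arm = 1
ω_sun = 1 − (59/39)(0−1) = 98/39
ω_out/ω_in = 98/39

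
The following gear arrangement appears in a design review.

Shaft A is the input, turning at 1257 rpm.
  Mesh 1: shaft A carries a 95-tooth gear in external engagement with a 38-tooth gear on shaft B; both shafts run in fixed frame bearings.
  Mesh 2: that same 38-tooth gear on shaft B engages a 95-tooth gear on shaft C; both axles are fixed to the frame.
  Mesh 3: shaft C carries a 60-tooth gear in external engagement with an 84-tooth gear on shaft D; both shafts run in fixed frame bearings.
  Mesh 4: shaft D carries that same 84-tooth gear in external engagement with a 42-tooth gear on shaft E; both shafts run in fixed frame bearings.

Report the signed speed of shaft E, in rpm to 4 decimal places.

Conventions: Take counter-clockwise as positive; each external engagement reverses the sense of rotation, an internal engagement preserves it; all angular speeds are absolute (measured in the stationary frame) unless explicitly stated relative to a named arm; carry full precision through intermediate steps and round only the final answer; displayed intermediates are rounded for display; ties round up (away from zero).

+1795.7143 rpm

recognized (5 fixed axles, 4 meshes): fixed-axis compound train
mesh 1 [95T→38T]: ω = 1257.0000×95/38 = 3142.5000 rpm, sense flips to −
mesh 2 [38T→95T]: ω = 3142.5000×38/95 = 1257.0000 rpm, sense flips to +
mesh 3 [60T→84T]: ω = 1257.0000×60/84 = 897.8571 rpm, sense flips to −
mesh 4 [84T→42T]: ω = 897.8571×84/42 = 1795.7143 rpm, sense flips to +
signed output speed = +1795.7143 rpm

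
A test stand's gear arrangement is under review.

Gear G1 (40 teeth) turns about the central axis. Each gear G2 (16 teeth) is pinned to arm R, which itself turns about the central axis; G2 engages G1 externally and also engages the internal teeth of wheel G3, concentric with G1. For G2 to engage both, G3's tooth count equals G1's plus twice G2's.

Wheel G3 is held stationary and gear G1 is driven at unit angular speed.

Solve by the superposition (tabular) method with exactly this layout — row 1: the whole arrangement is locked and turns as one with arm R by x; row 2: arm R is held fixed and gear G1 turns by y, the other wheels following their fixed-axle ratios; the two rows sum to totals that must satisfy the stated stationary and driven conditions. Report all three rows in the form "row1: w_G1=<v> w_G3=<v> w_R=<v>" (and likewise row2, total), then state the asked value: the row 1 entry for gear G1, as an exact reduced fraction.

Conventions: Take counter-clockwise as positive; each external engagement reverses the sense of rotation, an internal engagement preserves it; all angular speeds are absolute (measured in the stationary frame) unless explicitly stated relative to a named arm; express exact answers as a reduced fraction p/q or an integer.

topology: planetary set — G1 40T / G2 16T / G3 72T, arm = carrier (Willis)
superposition row 1 [locked train]: every member turns x
row 2 (arm held, sun turns y): ω_ring = −(40/72)·y, ω_arm = 0
boundary: total ω_ring = x − (40/72)·y = 0 and total ω_sun = x + y = 1  ⇒  y = 9/14, x = 5/14
row 2 ring = −(40/72)·9/14 = -5/14
totals (row 1 + row 2): sun 5/14 + 9/14 = 1, ring 5/14 + (-5/14) = 0, arm 5/14 + 0 = 5/14
asked cell (row1, sun) = 5/14

row1: w_G1=5/14 w_G3=5/14 w_R=5/14
row2: w_G1=9/14 w_G3=-5/14 w_R=0
total: w_G1=1 w_G3=0 w_R=5/14
asked value: 5/14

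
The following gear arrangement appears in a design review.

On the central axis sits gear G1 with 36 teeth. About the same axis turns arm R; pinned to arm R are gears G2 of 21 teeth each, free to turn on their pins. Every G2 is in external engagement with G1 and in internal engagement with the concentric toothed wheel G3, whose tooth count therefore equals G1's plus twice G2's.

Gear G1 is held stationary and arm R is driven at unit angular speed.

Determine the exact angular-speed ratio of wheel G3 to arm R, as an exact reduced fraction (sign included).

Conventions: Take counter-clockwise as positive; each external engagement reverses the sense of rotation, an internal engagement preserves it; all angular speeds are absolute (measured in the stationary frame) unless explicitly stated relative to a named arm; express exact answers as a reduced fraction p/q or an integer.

19/13

topology: planetary set — G1 36T / G2 21T / G3 78T, arm = carrier (Willis)
ring teeth: 36 + 2·21 = 78
36(ω_sun−ω_arm) = −78(ω_ring−ω_arm),  ω_sun = 0, ω_arm = 1
ω_ring = 1 − (36/78)(0−1) = 19/13
ω_out/ω_in = 19/13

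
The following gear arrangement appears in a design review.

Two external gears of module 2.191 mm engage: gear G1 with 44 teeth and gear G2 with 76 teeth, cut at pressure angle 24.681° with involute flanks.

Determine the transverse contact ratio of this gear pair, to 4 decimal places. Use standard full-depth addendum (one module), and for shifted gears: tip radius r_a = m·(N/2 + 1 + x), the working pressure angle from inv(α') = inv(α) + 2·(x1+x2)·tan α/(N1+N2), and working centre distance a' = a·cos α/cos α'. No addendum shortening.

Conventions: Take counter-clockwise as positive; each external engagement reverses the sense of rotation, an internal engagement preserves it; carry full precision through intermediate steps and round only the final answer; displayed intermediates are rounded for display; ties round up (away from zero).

1.5600

topology: single-mesh involute geometry — m = 2.191, 44T/76T pair
base radii: r_b1 = 43.798588, r_b2 = 75.652107
tip radii: r_a1 = 50.393000, r_a2 = 85.449000
no profile shift: α' = α, a' = a
action lengths: √(r_a1²−r_b1²) = 24.922643, √(r_a2²−r_b2²) = 39.727703
base pitch p_b = π·m·cos α = 6.254424
CR = (24.922643 + 39.727703 − 131.460000·sin 24.68100°)/6.254424 = 1.560040
contact ratio ≈ 1.5600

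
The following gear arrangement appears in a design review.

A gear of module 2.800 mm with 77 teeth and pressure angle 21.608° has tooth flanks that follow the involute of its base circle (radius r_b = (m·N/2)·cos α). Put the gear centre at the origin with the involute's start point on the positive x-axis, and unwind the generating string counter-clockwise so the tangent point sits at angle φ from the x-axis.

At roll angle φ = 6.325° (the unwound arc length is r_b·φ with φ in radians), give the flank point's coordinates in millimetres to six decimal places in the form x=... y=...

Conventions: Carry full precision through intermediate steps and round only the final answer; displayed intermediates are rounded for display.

x=100.833192 y=0.044889

topology: single-mesh involute geometry — m = 2.800, N = 77
pitch radius r_p = m·N/2 = 2.800·77/2 = 107.800000
base radius r_b = r_p·cos α = 107.800000·cos 21.608° = 100.224363
roll angle φ = 6.325° = 0.11039208 rad
x = r_b·(cos φ + φ·sin φ) = 100.833192
y = r_b·(sin φ − φ·cos φ) = 0.044889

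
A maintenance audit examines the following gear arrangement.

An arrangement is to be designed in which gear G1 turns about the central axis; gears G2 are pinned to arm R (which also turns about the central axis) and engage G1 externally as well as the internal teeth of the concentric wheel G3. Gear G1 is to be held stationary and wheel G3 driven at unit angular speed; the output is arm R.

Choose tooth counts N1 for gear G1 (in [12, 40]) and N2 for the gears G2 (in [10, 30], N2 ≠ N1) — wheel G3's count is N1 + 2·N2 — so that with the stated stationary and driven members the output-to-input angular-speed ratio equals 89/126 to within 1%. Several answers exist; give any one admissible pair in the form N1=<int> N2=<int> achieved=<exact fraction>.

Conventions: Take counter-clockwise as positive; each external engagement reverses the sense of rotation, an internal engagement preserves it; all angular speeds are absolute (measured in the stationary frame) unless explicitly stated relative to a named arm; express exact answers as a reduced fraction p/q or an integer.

N1=37 N2=26 achieved=89/126

topology: planetary set — design target 89/126, arm = carrier (Willis)
Willis with ω_sun = 0: ω_arm/ω_ring = N3/(N1+N3); set equal to 89/126  ⇒  N3/N1 = (89/126)/(1 − 89/126) = 89/37
N3 = N1 + 2·N2  ⇒  N2/N1 = (N3/N1 − 1)/2 = (89/37 − 1)/2 = 26/37
smallest multiple with N1 ≥ 12 and N2 ≥ 10: k = 1  ⇒  N1 = 1·37 = 37, N2 = 1·26 = 26 (N1 ≤ 40, N2 ≤ 30, N2 ≠ N1 ✓), N3 = 37 + 2·26 = 89
check: N3/(N1+N3) with N1 = 37, N3 = 89 gives 89/126; |achieved − target| = 0 ≤ 89/12600 ✓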